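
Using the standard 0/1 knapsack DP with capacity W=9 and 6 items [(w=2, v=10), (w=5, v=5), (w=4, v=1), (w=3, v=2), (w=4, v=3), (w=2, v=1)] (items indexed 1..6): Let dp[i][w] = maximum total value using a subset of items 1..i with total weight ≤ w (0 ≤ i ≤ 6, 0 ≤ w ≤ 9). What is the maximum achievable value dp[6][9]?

16

i\w   0   1   2   3   4   5   6   7   8   9
  0   0   0   0   0   0   0   0   0   0   0
  1   0   0  10  10  10  10  10  10  10  10
  2   0   0  10  10  10  10  10  15  15  15
  3   0   0  10  10  10  10  11  15  15  15
  4   0   0  10  10  10  12  12  15  15  15
  5   0   0  10  10  10  12  13  15  15  15
  6   0   0  10  10  11  12  13  15  15  16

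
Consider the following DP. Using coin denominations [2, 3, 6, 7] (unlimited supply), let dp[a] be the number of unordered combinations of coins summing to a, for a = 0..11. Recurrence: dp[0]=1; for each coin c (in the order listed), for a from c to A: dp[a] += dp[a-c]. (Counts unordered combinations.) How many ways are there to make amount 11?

after  coin     0     1     2     3     4     5     6     7     8     9    10    11
          2     1     0     1     0     1     0     1     0     1     0     1     0
          3     1     0     1     1     1     1     2     1     2     2     2     2
          6     1     0     1     1     1     1     3     1     3     3     3     3
          7     1     0     1     1     1     1     3     2     3     4     4     4

4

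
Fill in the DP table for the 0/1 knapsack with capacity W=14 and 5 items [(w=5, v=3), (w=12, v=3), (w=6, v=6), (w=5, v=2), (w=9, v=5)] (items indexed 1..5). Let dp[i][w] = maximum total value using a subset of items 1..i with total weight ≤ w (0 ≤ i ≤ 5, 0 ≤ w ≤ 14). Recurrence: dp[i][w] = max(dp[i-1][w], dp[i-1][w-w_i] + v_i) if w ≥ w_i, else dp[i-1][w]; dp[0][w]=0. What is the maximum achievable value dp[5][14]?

9

i\w   0   1   2   3   4   5   6   7   8   9  10  11  12  13  14
  0   0   0   0   0   0   0   0   0   0   0   0   0   0   0   0
  1   0   0   0   0   0   3   3   3   3   3   3   3   3   3   3
  2   0   0   0   0   0   3   3   3   3   3   3   3   3   3   3
  3   0   0   0   0   0   3   6   6   6   6   6   9   9   9   9
  4   0   0   0   0   0   3   6   6   6   6   6   9   9   9   9
  5   0   0   0   0   0   3   6   6   6   6   6   9   9   9   9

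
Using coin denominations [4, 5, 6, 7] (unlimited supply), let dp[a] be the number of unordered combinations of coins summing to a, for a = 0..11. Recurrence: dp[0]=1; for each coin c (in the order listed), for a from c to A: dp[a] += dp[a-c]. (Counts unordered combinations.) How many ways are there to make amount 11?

2

after  coin     0     1     2     3     4     5     6     7     8     9    10    11
          4     1     0     0     0     1     0     0     0     1     0     0     0
          5     1     0     0     0     1     1     0     0     1     1     1     0
          6     1     0     0     0     1     1     1     0     1     1     2     1
          7     1     0     0     0     1     1     1     1     1     1     2     2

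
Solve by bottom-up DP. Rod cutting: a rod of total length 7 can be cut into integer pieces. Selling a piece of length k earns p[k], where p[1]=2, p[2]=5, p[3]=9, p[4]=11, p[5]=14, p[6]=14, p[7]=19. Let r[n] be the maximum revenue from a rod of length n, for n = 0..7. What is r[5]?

14

   n    0    1    2    3    4    5    6    7
r[n]    0    2    5    9   11   14   18   20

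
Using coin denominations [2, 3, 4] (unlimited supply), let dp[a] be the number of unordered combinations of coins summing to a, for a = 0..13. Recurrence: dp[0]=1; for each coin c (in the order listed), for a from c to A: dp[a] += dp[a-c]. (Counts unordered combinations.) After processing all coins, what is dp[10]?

after  coin     0     1     2     3     4     5     6     7     8     9    10    11    12    13
          2     1     0     1     0     1     0     1     0     1     0     1     0     1     0
          3     1     0     1     1     1     1     2     1     2     2     2     2     3     2
          4     1     0     1     1     2     1     3     2     4     3     5     4     7     5

5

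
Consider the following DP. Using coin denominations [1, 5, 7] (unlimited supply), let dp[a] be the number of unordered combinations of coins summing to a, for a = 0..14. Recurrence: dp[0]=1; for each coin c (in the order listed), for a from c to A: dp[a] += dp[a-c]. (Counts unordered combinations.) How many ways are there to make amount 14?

6

after  coin     0     1     2     3     4     5     6     7     8     9    10    11    12    13    14
          1     1     1     1     1     1     1     1     1     1     1     1     1     1     1     1
          5     1     1     1     1     1     2     2     2     2     2     3     3     3     3     3
          7     1     1     1     1     1     2     2     3     3     3     4     4     5     5     6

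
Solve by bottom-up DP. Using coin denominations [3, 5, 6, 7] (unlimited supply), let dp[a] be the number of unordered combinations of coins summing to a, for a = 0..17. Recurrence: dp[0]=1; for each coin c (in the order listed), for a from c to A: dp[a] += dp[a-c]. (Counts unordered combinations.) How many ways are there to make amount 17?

after  coin     0     1     2     3     4     5     6     7     8     9    10    11    12    13    14    15    16    17
          3     1     0     0     1     0     0     1     0     0     1     0     0     1     0     0     1     0     0
          5     1     0     0     1     0     1     1     0     1     1     1     1     1     1     1     2     1     1
          6     1     0     0     1     0     1     2     0     1     2     1     2     3     1     2     4     2     3
          7     1     0     0     1     0     1     2     1     1     2     2     2     4     3     3     5     4     5

5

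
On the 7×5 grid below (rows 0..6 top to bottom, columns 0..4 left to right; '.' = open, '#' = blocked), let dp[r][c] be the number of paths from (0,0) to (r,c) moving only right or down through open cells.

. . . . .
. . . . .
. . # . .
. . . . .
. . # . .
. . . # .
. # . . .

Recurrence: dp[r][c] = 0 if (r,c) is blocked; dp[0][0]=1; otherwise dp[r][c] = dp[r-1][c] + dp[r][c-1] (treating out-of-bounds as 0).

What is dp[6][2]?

r\c   0   1   2   3   4
  0   1   1   1   1   1
  1   1   2   3   4   5
  2   1   3   0   4   9
  3   1   4   4   8  17
  4   1   5   0   8  25
  5   1   6   6   0  25
  6   1   0   6   6  31

6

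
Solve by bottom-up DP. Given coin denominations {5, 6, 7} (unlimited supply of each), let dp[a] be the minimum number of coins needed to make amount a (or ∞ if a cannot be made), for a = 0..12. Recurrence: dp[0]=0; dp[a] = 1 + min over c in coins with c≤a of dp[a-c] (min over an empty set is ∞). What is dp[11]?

 a  0  1  2  3  4  5  6  7  8  9 10 11 12
dp  0  -  -  -  -  1  1  1  -  -  2  2  2
(- denotes ∞ / unreachable)

2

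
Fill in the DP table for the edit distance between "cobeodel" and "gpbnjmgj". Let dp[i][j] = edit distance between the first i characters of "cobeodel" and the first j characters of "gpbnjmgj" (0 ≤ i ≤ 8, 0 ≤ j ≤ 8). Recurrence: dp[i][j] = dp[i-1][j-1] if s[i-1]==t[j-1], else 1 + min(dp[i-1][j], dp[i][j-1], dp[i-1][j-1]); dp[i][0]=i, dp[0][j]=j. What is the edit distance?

7

   ''  g  p  b  n  j  m  g  j
''  0  1  2  3  4  5  6  7  8
 c  1  1  2  3  4  5  6  7  8
 o  2  2  2  3  4  5  6  7  8
 b  3  3  3  2  3  4  5  6  7
 e  4  4  4  3  3  4  5  6  7
 o  5  5  5  4  4  4  5  6  7
 d  6  6  6  5  5  5  5  6  7
 e  7  7  7  6  6  6  6  6  7
 l  8  8  8  7  7  7  7  7  7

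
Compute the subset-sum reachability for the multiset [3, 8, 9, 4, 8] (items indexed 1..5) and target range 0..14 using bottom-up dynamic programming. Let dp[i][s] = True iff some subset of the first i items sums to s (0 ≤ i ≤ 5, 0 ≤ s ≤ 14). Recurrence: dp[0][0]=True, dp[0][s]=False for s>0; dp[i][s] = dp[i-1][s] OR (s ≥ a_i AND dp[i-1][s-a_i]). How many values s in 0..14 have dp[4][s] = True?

i\s   0   1   2   3   4   5   6   7   8   9  10  11  12  13  14
  0   T   F   F   F   F   F   F   F   F   F   F   F   F   F   F
  1   T   F   F   T   F   F   F   F   F   F   F   F   F   F   F
  2   T   F   F   T   F   F   F   F   T   F   F   T   F   F   F
  3   T   F   F   T   F   F   F   F   T   T   F   T   T   F   F
  4   T   F   F   T   T   F   F   T   T   T   F   T   T   T   F
  5   T   F   F   T   T   F   F   T   T   T   F   T   T   T   F

9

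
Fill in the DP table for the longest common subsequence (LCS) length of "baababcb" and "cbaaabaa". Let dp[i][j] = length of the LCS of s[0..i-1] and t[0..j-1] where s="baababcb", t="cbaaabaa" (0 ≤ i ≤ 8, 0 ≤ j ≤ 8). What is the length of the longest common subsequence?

5

   ''  c  b  a  a  a  b  a  a
''  0  0  0  0  0  0  0  0  0
 b  0  0  1  1  1  1  1  1  1
 a  0  0  1  2  2  2  2  2  2
 a  0  0  1  2  3  3  3  3  3
 b  0  0  1  2  3  3  4  4  4
 a  0  0  1  2  3  4  4  5  5
 b  0  0  1  2  3  4  5  5  5
 c  0  1  1  2  3  4  5  5  5
 b  0  1  2  2  3  4  5  5  5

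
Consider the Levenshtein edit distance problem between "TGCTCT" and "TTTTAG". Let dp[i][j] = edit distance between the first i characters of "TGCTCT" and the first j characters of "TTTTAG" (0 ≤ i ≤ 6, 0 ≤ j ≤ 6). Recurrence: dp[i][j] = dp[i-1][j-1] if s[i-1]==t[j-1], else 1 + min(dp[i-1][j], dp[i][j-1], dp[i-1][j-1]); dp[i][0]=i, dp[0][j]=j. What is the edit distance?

4

   ''  T  T  T  T  A  G
''  0  1  2  3  4  5  6
 T  1  0  1  2  3  4  5
 G  2  1  1  2  3  4  4
 C  3  2  2  2  3  4  5
 T  4  3  2  2  2  3  4
 C  5  4  3  3  3  3  4
 T  6  5  4  3  3  4  4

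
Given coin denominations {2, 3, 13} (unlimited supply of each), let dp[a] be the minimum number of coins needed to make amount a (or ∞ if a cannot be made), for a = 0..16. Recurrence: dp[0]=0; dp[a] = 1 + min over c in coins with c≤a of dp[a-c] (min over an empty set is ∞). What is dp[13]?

 a  0  1  2  3  4  5  6  7  8  9 10 11 12 13 14 15 16
dp  0  -  1  1  2  2  2  3  3  3  4  4  4  1  5  2  2
(- denotes ∞ / unreachable)

1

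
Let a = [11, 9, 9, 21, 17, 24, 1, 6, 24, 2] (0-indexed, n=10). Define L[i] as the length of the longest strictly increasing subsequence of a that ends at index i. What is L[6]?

1

   i    0    1    2    3    4    5    6    7    8    9
a[i]   11    9    9   21   17   24    1    6   24    2
L[i]    1    1    1    2    2    3    1    2    3    2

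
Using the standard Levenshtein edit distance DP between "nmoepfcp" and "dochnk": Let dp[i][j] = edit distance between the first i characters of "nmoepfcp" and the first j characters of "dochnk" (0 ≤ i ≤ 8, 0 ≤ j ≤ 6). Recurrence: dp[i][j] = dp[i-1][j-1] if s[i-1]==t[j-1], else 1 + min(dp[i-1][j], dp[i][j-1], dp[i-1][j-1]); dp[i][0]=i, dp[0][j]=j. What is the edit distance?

   ''  d  o  c  h  n  k
''  0  1  2  3  4  5  6
 n  1  1  2  3  4  4  5
 m  2  2  2  3  4  5  5
 o  3  3  2  3  4  5  6
 e  4  4  3  3  4  5  6
 p  5  5  4  4  4  5  6
 f  6  6  5  5  5  5  6
 c  7  7  6  5  6  6  6
 p  8  8  7  6  6  7  7

7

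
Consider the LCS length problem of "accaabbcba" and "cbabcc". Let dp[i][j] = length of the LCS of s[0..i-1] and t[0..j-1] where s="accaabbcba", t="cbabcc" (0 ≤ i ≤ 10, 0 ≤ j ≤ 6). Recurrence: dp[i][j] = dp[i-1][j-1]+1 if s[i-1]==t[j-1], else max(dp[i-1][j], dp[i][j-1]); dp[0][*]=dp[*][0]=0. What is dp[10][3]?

   ''  c  b  a  b  c  c
''  0  0  0  0  0  0  0
 a  0  0  0  1  1  1  1
 c  0  1  1  1  1  2  2
 c  0  1  1  1  1  2  3
 a  0  1  1  2  2  2  3
 a  0  1  1  2  2  2  3
 b  0  1  2  2  3  3  3
 b  0  1  2  2  3  3  3
 c  0  1  2  2  3  4  4
 b  0  1  2  2  3  4  4
 a  0  1  2  3  3  4  4

3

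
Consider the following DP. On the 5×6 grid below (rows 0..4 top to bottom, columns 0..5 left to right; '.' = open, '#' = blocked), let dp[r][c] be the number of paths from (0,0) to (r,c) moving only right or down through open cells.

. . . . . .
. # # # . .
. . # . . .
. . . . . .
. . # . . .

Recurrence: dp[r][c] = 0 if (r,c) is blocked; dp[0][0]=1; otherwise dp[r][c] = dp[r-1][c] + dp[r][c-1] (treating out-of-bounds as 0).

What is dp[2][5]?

r\c   0   1   2   3   4   5
  0   1   1   1   1   1   1
  1   1   0   0   0   1   2
  2   1   1   0   0   1   3
  3   1   2   2   2   3   6
  4   1   3   0   2   5  11

3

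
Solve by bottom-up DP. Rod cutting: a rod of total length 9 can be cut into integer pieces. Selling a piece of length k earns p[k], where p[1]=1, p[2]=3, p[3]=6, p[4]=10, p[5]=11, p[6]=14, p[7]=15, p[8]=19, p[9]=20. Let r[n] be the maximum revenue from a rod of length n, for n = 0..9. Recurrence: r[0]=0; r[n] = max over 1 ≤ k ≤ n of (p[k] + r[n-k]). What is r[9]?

21

   n    0    1    2    3    4    5    6    7    8    9
r[n]    0    1    3    6   10   11   14   16   20   21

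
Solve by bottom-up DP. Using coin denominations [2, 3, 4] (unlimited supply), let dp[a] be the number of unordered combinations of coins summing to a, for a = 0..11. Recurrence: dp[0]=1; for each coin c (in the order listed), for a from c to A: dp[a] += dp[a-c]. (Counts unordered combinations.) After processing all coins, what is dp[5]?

after  coin     0     1     2     3     4     5     6     7     8     9    10    11
          2     1     0     1     0     1     0     1     0     1     0     1     0
          3     1     0     1     1     1     1     2     1     2     2     2     2
          4     1     0     1     1     2     1     3     2     4     3     5     4

1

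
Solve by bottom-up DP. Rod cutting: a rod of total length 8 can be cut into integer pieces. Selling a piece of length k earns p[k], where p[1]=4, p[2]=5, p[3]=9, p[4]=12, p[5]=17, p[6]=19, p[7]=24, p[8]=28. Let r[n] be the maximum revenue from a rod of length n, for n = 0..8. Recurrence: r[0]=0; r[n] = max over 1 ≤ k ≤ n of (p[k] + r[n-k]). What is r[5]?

20

   n    0    1    2    3    4    5    6    7    8
r[n]    0    4    8   12   16   20   24   28   32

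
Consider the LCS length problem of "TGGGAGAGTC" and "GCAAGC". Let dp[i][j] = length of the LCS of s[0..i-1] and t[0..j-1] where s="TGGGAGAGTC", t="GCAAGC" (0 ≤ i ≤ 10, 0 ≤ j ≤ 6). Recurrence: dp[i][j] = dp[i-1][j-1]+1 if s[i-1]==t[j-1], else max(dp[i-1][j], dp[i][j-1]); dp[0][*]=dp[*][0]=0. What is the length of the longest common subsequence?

   ''  G  C  A  A  G  C
''  0  0  0  0  0  0  0
 T  0  0  0  0  0  0  0
 G  0  1  1  1  1  1  1
 G  0  1  1  1  1  2  2
 G  0  1  1  1  1  2  2
 A  0  1  1  2  2  2  2
 G  0  1  1  2  2  3  3
 A  0  1  1  2  3  3  3
 G  0  1  1  2  3  4  4
 T  0  1  1  2  3  4  4
 C  0  1  2  2  3  4  5

5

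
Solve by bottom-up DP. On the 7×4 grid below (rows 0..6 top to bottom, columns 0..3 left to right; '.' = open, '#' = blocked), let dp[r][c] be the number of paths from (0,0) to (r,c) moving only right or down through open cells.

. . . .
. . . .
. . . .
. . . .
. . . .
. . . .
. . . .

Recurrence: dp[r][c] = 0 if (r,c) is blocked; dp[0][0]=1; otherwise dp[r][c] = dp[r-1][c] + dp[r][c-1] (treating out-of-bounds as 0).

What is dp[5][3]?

56

r\c   0   1   2   3
  0   1   1   1   1
  1   1   2   3   4
  2   1   3   6  10
  3   1   4  10  20
  4   1   5  15  35
  5   1   6  21  56
  6   1   7  28  84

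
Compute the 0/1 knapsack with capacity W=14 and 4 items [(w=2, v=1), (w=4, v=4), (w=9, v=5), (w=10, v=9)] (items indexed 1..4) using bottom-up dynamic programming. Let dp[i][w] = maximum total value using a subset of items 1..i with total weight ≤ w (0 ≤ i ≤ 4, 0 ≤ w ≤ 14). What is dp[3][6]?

5

i\w   0   1   2   3   4   5   6   7   8   9  10  11  12  13  14
  0   0   0   0   0   0   0   0   0   0   0   0   0   0   0   0
  1   0   0   1   1   1   1   1   1   1   1   1   1   1   1   1
  2   0   0   1   1   4   4   5   5   5   5   5   5   5   5   5
  3   0   0   1   1   4   4   5   5   5   5   5   6   6   9   9
  4   0   0   1   1   4   4   5   5   5   5   9   9  10  10  13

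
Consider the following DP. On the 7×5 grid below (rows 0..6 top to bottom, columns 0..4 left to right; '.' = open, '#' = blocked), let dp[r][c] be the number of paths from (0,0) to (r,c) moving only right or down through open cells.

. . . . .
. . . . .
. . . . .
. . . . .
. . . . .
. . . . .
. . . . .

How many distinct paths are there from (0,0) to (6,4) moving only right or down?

210

r\c   0   1   2   3   4
  0   1   1   1   1   1
  1   1   2   3   4   5
  2   1   3   6  10  15
  3   1   4  10  20  35
  4   1   5  15  35  70
  5   1   6  21  56 126
  6   1   7  28  84 210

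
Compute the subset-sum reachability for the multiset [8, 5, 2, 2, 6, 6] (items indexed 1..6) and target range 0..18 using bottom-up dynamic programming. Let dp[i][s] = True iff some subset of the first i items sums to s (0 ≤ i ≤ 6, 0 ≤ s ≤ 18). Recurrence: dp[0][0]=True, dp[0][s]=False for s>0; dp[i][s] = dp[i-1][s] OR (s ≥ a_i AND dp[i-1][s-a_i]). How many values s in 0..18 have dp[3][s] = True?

8

i\s   0   1   2   3   4   5   6   7   8   9  10  11  12  13  14  15  16  17  18
  0   T   F   F   F   F   F   F   F   F   F   F   F   F   F   F   F   F   F   F
  1   T   F   F   F   F   F   F   F   T   F   F   F   F   F   F   F   F   F   F
  2   T   F   F   F   F   T   F   F   T   F   F   F   F   T   F   F   F   F   F
  3   T   F   T   F   F   T   F   T   T   F   T   F   F   T   F   T   F   F   F
  4   T   F   T   F   T   T   F   T   T   T   T   F   T   T   F   T   F   T   F
  5   T   F   T   F   T   T   T   T   T   T   T   T   T   T   T   T   T   T   T
  6   T   F   T   F   T   T   T   T   T   T   T   T   T   T   T   T   T   T   T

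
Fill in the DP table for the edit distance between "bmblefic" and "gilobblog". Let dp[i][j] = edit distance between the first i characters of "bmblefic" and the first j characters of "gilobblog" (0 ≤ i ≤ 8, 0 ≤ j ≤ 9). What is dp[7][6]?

6

   ''  g  i  l  o  b  b  l  o  g
''  0  1  2  3  4  5  6  7  8  9
 b  1  1  2  3  4  4  5  6  7  8
 m  2  2  2  3  4  5  5  6  7  8
 b  3  3  3  3  4  4  5  6  7  8
 l  4  4  4  3  4  5  5  5  6  7
 e  5  5  5  4  4  5  6  6  6  7
 f  6  6  6  5  5  5  6  7  7  7
 i  7  7  6  6  6  6  6  7  8  8
 c  8  8  7  7  7  7  7  7  8  9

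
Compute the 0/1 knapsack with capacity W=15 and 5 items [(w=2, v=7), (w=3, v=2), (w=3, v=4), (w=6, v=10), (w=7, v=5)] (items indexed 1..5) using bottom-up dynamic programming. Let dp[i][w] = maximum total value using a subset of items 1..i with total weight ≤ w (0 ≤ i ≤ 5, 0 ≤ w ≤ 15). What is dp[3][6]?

11

i\w   0   1   2   3   4   5   6   7   8   9  10  11  12  13  14  15
  0   0   0   0   0   0   0   0   0   0   0   0   0   0   0   0   0
  1   0   0   7   7   7   7   7   7   7   7   7   7   7   7   7   7
  2   0   0   7   7   7   9   9   9   9   9   9   9   9   9   9   9
  3   0   0   7   7   7  11  11  11  13  13  13  13  13  13  13  13
  4   0   0   7   7   7  11  11  11  17  17  17  21  21  21  23  23
  5   0   0   7   7   7  11  11  11  17  17  17  21  21  21  23  23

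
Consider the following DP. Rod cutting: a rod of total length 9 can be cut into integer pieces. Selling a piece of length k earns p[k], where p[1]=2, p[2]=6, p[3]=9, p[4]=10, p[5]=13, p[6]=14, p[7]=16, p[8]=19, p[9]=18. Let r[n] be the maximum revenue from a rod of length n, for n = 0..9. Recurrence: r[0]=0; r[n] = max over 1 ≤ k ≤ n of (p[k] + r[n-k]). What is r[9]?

27

   n    0    1    2    3    4    5    6    7    8    9
r[n]    0    2    6    9   12   15   18   21   24   27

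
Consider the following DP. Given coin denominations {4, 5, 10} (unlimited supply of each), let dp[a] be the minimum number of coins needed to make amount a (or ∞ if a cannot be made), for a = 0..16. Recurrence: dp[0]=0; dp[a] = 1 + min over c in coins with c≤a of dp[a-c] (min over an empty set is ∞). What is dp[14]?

 a  0  1  2  3  4  5  6  7  8  9 10 11 12 13 14 15 16
dp  0  -  -  -  1  1  -  -  2  2  1  -  3  3  2  2  4
(- denotes ∞ / unreachable)

2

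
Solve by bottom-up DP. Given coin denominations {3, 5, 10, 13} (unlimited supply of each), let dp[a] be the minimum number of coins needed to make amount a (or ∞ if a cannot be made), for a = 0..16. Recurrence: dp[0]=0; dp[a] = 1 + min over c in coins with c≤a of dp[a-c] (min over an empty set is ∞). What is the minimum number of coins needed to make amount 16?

 a  0  1  2  3  4  5  6  7  8  9 10 11 12 13 14 15 16
dp  0  -  -  1  -  1  2  -  2  3  1  3  4  1  4  2  2
(- denotes ∞ / unreachable)

2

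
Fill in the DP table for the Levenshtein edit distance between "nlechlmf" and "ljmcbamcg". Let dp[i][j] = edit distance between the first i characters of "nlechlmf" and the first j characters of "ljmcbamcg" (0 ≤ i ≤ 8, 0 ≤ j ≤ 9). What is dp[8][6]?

7

   ''  l  j  m  c  b  a  m  c  g
''  0  1  2  3  4  5  6  7  8  9
 n  1  1  2  3  4  5  6  7  8  9
 l  2  1  2  3  4  5  6  7  8  9
 e  3  2  2  3  4  5  6  7  8  9
 c  4  3  3  3  3  4  5  6  7  8
 h  5  4  4  4  4  4  5  6  7  8
 l  6  5  5  5  5  5  5  6  7  8
 m  7  6  6  5  6  6  6  5  6  7
 f  8  7  7  6  6  7  7  6  6  7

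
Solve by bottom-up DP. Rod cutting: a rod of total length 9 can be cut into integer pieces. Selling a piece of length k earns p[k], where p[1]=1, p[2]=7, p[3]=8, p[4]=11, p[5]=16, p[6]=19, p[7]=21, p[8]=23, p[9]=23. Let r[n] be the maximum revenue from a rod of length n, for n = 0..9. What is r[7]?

   n    0    1    2    3    4    5    6    7    8    9
r[n]    0    1    7    8   14   16   21   23   28   30

23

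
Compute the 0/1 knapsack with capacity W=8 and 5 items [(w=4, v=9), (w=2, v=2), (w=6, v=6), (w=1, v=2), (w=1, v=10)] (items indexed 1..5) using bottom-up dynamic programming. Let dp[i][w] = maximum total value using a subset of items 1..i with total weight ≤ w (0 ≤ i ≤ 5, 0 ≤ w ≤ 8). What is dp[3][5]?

9

i\w   0   1   2   3   4   5   6   7   8
  0   0   0   0   0   0   0   0   0   0
  1   0   0   0   0   9   9   9   9   9
  2   0   0   2   2   9   9  11  11  11
  3   0   0   2   2   9   9  11  11  11
  4   0   2   2   4   9  11  11  13  13
  5   0  10  12  12  14  19  21  21  23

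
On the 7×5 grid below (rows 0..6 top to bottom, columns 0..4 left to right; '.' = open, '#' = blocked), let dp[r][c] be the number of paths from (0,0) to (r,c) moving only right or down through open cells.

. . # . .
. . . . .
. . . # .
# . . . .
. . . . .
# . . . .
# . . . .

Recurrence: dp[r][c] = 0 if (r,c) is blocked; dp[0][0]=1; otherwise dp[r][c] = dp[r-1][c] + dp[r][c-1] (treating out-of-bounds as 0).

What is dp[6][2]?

r\c   0   1   2   3   4
  0   1   1   0   0   0
  1   1   2   2   2   2
  2   1   3   5   0   2
  3   0   3   8   8  10
  4   0   3  11  19  29
  5   0   3  14  33  62
  6   0   3  17  50 112

17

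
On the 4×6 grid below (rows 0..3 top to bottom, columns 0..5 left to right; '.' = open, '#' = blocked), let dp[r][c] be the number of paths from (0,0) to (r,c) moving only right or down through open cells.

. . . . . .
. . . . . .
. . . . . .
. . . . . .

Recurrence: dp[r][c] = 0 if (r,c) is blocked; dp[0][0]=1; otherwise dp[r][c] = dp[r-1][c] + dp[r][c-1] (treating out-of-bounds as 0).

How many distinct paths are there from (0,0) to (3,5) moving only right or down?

r\c   0   1   2   3   4   5
  0   1   1   1   1   1   1
  1   1   2   3   4   5   6
  2   1   3   6  10  15  21
  3   1   4  10  20  35  56

56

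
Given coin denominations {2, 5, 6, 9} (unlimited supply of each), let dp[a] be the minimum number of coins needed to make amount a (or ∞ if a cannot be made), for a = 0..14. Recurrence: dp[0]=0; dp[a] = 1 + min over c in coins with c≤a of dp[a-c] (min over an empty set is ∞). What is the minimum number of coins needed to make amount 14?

2

 a  0  1  2  3  4  5  6  7  8  9 10 11 12 13 14
dp  0  -  1  -  2  1  1  2  2  1  2  2  2  3  2
(- denotes ∞ / unreachable)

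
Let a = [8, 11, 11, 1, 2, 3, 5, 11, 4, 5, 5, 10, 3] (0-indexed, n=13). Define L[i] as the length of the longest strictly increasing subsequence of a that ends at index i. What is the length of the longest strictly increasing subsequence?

   i    0    1    2    3    4    5    6    7    8    9   10   11   12
a[i]    8   11   11    1    2    3    5   11    4    5    5   10    3
L[i]    1    2    2    1    2    3    4    5    4    5    5    6    3

6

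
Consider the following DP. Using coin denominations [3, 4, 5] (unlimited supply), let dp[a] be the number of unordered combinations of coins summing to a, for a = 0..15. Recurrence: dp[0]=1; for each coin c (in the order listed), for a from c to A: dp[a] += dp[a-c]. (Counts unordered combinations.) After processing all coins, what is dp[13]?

3

after  coin     0     1     2     3     4     5     6     7     8     9    10    11    12    13    14    15
          3     1     0     0     1     0     0     1     0     0     1     0     0     1     0     0     1
          4     1     0     0     1     1     0     1     1     1     1     1     1     2     1     1     2
          5     1     0     0     1     1     1     1     1     2     2     2     2     3     3     3     4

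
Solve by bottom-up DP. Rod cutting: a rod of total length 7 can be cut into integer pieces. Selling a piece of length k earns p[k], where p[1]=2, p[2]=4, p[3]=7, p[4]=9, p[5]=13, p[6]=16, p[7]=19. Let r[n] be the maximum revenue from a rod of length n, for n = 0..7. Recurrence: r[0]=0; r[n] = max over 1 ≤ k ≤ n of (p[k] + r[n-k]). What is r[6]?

16

   n    0    1    2    3    4    5    6    7
r[n]    0    2    4    7    9   13   16   19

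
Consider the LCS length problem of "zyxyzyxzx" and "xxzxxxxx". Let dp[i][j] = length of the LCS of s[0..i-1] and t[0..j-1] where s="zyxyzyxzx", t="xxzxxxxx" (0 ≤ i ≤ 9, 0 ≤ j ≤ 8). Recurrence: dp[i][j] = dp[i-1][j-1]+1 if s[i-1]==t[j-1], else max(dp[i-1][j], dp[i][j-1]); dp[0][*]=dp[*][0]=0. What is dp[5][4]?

2

   ''  x  x  z  x  x  x  x  x
''  0  0  0  0  0  0  0  0  0
 z  0  0  0  1  1  1  1  1  1
 y  0  0  0  1  1  1  1  1  1
 x  0  1  1  1  2  2  2  2  2
 y  0  1  1  1  2  2  2  2  2
 z  0  1  1  2  2  2  2  2  2
 y  0  1  1  2  2  2  2  2  2
 x  0  1  2  2  3  3  3  3  3
 z  0  1  2  3  3  3  3  3  3
 x  0  1  2  3  4  4  4  4  4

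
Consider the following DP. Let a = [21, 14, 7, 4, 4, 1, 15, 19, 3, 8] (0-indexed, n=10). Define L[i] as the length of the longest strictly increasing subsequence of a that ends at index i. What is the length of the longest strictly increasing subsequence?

3

   i    0    1    2    3    4    5    6    7    8    9
a[i]   21   14    7    4    4    1   15   19    3    8
L[i]    1    1    1    1    1    1    2    3    2    3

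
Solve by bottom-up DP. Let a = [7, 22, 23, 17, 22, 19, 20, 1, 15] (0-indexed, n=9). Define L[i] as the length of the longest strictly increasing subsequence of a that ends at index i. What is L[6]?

   i    0    1    2    3    4    5    6    7    8
a[i]    7   22   23   17   22   19   20    1   15
L[i]    1    2    3    2    3    3    4    1    2

4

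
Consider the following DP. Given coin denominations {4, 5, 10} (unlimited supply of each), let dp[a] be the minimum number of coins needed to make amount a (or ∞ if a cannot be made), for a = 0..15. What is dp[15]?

 a  0  1  2  3  4  5  6  7  8  9 10 11 12 13 14 15
dp  0  -  -  -  1  1  -  -  2  2  1  -  3  3  2  2
(- denotes ∞ / unreachable)

2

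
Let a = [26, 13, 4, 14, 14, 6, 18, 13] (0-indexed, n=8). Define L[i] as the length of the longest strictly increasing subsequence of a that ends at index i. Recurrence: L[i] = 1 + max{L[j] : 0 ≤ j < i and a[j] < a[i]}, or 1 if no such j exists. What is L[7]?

3

   i    0    1    2    3    4    5    6    7
a[i]   26   13    4   14   14    6   18   13
L[i]    1    1    1    2    2    2    3    3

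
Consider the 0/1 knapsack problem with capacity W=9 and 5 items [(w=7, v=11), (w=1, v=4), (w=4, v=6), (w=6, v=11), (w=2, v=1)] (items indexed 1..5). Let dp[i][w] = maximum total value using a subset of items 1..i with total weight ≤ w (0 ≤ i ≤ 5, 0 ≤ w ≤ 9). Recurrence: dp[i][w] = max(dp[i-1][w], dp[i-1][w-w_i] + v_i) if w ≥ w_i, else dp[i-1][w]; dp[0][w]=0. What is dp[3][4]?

i\w   0   1   2   3   4   5   6   7   8   9
  0   0   0   0   0   0   0   0   0   0   0
  1   0   0   0   0   0   0   0  11  11  11
  2   0   4   4   4   4   4   4  11  15  15
  3   0   4   4   4   6  10  10  11  15  15
  4   0   4   4   4   6  10  11  15  15  15
  5   0   4   4   5   6  10  11  15  15  16

6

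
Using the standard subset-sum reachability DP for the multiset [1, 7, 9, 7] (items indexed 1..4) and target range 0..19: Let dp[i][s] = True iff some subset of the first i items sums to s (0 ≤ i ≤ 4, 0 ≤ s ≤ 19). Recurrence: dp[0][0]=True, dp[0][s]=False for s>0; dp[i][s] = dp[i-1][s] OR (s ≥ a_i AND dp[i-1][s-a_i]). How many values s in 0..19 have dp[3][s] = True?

i\s   0   1   2   3   4   5   6   7   8   9  10  11  12  13  14  15  16  17  18  19
  0   T   F   F   F   F   F   F   F   F   F   F   F   F   F   F   F   F   F   F   F
  1   T   T   F   F   F   F   F   F   F   F   F   F   F   F   F   F   F   F   F   F
  2   T   T   F   F   F   F   F   T   T   F   F   F   F   F   F   F   F   F   F   F
  3   T   T   F   F   F   F   F   T   T   T   T   F   F   F   F   F   T   T   F   F
  4   T   T   F   F   F   F   F   T   T   T   T   F   F   F   T   T   T   T   F   F

8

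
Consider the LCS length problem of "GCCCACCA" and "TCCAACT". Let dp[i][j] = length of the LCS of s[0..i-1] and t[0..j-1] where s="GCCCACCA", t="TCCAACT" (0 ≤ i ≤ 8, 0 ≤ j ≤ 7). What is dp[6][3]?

2

   ''  T  C  C  A  A  C  T
''  0  0  0  0  0  0  0  0
 G  0  0  0  0  0  0  0  0
 C  0  0  1  1  1  1  1  1
 C  0  0  1  2  2  2  2  2
 C  0  0  1  2  2  2  3  3
 A  0  0  1  2  3  3  3  3
 C  0  0  1  2  3  3  4  4
 C  0  0  1  2  3  3  4  4
 A  0  0  1  2  3  4  4  4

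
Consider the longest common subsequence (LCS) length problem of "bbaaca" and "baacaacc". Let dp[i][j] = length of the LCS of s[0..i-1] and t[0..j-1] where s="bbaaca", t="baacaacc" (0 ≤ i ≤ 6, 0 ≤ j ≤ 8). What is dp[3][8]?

   ''  b  a  a  c  a  a  c  c
''  0  0  0  0  0  0  0  0  0
 b  0  1  1  1  1  1  1  1  1
 b  0  1  1  1  1  1  1  1  1
 a  0  1  2  2  2  2  2  2  2
 a  0  1  2  3  3  3  3  3  3
 c  0  1  2  3  4  4  4  4  4
 a  0  1  2  3  4  5  5  5  5

2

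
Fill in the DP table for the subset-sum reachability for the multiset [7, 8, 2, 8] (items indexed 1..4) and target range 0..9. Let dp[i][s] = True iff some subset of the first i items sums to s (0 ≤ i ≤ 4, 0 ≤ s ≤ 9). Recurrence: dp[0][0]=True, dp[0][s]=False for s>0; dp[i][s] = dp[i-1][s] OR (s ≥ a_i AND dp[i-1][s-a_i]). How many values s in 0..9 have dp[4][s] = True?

5

i\s   0   1   2   3   4   5   6   7   8   9
  0   T   F   F   F   F   F   F   F   F   F
  1   T   F   F   F   F   F   F   T   F   F
  2   T   F   F   F   F   F   F   T   T   F
  3   T   F   T   F   F   F   F   T   T   T
  4   T   F   T   F   F   F   F   T   T   T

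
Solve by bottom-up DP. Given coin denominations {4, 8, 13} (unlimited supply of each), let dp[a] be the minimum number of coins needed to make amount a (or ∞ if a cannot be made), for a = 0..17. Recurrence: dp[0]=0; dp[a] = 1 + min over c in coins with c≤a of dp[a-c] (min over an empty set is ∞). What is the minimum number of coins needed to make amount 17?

2

 a  0  1  2  3  4  5  6  7  8  9 10 11 12 13 14 15 16 17
dp  0  -  -  -  1  -  -  -  1  -  -  -  2  1  -  -  2  2
(- denotes ∞ / unreachable)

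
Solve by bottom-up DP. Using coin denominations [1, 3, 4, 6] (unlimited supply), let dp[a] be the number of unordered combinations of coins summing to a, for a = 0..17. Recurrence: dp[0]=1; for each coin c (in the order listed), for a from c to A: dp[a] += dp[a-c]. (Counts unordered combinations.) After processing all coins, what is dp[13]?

18

after  coin     0     1     2     3     4     5     6     7     8     9    10    11    12    13    14    15    16    17
          1     1     1     1     1     1     1     1     1     1     1     1     1     1     1     1     1     1     1
          3     1     1     1     2     2     2     3     3     3     4     4     4     5     5     5     6     6     6
          4     1     1     1     2     3     3     4     5     6     7     8     9    11    12    13    15    17    18
          6     1     1     1     2     3     3     5     6     7     9    11    12    16    18    20    24    28    30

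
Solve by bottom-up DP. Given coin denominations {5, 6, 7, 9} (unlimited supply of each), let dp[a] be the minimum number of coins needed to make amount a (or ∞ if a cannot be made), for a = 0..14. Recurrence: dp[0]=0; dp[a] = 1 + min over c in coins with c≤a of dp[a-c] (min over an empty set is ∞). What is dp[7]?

 a  0  1  2  3  4  5  6  7  8  9 10 11 12 13 14
dp  0  -  -  -  -  1  1  1  -  1  2  2  2  2  2
(- denotes ∞ / unreachable)

1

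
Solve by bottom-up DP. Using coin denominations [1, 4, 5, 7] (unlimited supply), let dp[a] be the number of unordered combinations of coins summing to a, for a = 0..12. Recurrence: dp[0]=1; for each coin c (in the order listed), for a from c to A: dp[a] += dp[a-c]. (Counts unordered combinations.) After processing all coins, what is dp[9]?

6

after  coin     0     1     2     3     4     5     6     7     8     9    10    11    12
          1     1     1     1     1     1     1     1     1     1     1     1     1     1
          4     1     1     1     1     2     2     2     2     3     3     3     3     4
          5     1     1     1     1     2     3     3     3     4     5     6     6     7
          7     1     1     1     1     2     3     3     4     5     6     7     8    10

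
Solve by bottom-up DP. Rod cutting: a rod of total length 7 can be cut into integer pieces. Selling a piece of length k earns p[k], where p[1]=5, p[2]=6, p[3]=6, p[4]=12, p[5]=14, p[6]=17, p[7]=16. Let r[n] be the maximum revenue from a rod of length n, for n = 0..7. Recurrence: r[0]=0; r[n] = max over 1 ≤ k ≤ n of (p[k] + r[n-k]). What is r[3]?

   n    0    1    2    3    4    5    6    7
r[n]    0    5   10   15   20   25   30   35

15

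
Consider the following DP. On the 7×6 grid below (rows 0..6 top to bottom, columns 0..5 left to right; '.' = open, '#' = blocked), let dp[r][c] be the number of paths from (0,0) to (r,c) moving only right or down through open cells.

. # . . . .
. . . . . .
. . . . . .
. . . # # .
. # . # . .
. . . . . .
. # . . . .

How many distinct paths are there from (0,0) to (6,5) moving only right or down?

r\c   0   1   2   3   4   5
  0   1   0   0   0   0   0
  1   1   1   1   1   1   1
  2   1   2   3   4   5   6
  3   1   3   6   0   0   6
  4   1   0   6   0   0   6
  5   1   1   7   7   7  13
  6   1   0   7  14  21  34

34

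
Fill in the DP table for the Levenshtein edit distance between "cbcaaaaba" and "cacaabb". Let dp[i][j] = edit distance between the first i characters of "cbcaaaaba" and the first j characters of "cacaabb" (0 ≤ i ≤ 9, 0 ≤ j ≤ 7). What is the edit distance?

4

   ''  c  a  c  a  a  b  b
''  0  1  2  3  4  5  6  7
 c  1  0  1  2  3  4  5  6
 b  2  1  1  2  3  4  4  5
 c  3  2  2  1  2  3  4  5
 a  4  3  2  2  1  2  3  4
 a  5  4  3  3  2  1  2  3
 a  6  5  4  4  3  2  2  3
 a  7  6  5  5  4  3  3  3
 b  8  7  6  6  5  4  3  3
 a  9  8  7  7  6  5  4  4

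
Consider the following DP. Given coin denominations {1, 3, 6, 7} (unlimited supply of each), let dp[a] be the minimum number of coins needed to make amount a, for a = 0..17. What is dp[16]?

 a  0  1  2  3  4  5  6  7  8  9 10 11 12 13 14 15 16 17
dp  0  1  2  1  2  3  1  1  2  2  2  3  2  2  2  3  3  3

3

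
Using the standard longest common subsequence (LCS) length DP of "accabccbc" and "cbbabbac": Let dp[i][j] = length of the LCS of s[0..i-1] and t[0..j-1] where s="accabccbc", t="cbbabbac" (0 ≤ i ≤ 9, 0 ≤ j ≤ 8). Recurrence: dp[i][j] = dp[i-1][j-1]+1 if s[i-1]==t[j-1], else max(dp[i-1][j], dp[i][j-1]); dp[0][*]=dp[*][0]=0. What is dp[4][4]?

   ''  c  b  b  a  b  b  a  c
''  0  0  0  0  0  0  0  0  0
 a  0  0  0  0  1  1  1  1  1
 c  0  1  1  1  1  1  1  1  2
 c  0  1  1  1  1  1  1  1  2
 a  0  1  1  1  2  2  2  2  2
 b  0  1  2  2  2  3  3  3  3
 c  0  1  2  2  2  3  3  3  4
 c  0  1  2  2  2  3  3  3  4
 b  0  1  2  3  3  3  4  4  4
 c  0  1  2  3  3  3  4  4  5

2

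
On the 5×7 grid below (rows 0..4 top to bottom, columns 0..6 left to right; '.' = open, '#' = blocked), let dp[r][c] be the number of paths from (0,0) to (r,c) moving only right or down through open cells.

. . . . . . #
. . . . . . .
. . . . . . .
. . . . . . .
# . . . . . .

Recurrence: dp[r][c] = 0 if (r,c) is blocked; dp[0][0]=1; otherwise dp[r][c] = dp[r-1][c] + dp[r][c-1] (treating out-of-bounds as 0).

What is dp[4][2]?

14

r\c   0   1   2   3   4   5   6
  0   1   1   1   1   1   1   0
  1   1   2   3   4   5   6   6
  2   1   3   6  10  15  21  27
  3   1   4  10  20  35  56  83
  4   0   4  14  34  69 125 208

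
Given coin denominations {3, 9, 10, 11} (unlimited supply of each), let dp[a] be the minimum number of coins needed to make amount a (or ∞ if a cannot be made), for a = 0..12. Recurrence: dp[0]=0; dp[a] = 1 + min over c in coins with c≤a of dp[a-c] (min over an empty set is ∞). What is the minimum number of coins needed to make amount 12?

 a  0  1  2  3  4  5  6  7  8  9 10 11 12
dp  0  -  -  1  -  -  2  -  -  1  1  1  2
(- denotes ∞ / unreachable)

2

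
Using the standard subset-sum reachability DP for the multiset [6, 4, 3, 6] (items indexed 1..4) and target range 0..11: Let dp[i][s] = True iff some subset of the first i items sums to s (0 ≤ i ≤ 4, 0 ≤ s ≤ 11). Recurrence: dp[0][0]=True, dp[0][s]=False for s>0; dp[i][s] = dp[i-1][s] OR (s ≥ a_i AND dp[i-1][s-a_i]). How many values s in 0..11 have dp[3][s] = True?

i\s   0   1   2   3   4   5   6   7   8   9  10  11
  0   T   F   F   F   F   F   F   F   F   F   F   F
  1   T   F   F   F   F   F   T   F   F   F   F   F
  2   T   F   F   F   T   F   T   F   F   F   T   F
  3   T   F   F   T   T   F   T   T   F   T   T   F
  4   T   F   F   T   T   F   T   T   F   T   T   F

7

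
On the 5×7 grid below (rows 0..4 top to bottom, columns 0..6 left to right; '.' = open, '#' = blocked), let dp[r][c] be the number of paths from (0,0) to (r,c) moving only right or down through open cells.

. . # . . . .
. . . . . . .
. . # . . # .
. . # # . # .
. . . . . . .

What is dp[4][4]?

9

r\c   0   1   2   3   4   5   6
  0   1   1   0   0   0   0   0
  1   1   2   2   2   2   2   2
  2   1   3   0   2   4   0   2
  3   1   4   0   0   4   0   2
  4   1   5   5   5   9   9  11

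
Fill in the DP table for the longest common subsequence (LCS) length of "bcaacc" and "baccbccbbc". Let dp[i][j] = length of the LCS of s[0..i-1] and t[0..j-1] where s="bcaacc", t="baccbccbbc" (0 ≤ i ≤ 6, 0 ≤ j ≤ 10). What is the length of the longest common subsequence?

4

   ''  b  a  c  c  b  c  c  b  b  c
''  0  0  0  0  0  0  0  0  0  0  0
 b  0  1  1  1  1  1  1  1  1  1  1
 c  0  1  1  2  2  2  2  2  2  2  2
 a  0  1  2  2  2  2  2  2  2  2  2
 a  0  1  2  2  2  2  2  2  2  2  2
 c  0  1  2  3  3  3  3  3  3  3  3
 c  0  1  2  3  4  4  4  4  4  4  4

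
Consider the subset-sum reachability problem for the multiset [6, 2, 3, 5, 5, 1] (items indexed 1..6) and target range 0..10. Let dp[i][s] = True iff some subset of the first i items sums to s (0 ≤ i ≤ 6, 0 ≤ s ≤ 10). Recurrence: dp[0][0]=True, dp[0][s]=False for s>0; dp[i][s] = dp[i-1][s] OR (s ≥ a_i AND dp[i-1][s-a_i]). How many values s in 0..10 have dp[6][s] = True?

11

i\s   0   1   2   3   4   5   6   7   8   9  10
  0   T   F   F   F   F   F   F   F   F   F   F
  1   T   F   F   F   F   F   T   F   F   F   F
  2   T   F   T   F   F   F   T   F   T   F   F
  3   T   F   T   T   F   T   T   F   T   T   F
  4   T   F   T   T   F   T   T   T   T   T   T
  5   T   F   T   T   F   T   T   T   T   T   T
  6   T   T   T   T   T   T   T   T   T   T   T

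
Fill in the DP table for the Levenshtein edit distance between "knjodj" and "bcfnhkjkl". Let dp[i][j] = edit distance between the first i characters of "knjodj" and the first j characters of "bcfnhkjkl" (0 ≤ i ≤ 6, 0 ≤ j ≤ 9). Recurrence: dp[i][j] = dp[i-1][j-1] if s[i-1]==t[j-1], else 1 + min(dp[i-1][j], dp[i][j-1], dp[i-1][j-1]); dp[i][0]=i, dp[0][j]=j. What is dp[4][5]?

5

   ''  b  c  f  n  h  k  j  k  l
''  0  1  2  3  4  5  6  7  8  9
 k  1  1  2  3  4  5  5  6  7  8
 n  2  2  2  3  3  4  5  6  7  8
 j  3  3  3  3  4  4  5  5  6  7
 o  4  4  4  4  4  5  5  6  6  7
 d  5  5  5  5  5  5  6  6  7  7
 j  6  6  6  6  6  6  6  6  7  8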